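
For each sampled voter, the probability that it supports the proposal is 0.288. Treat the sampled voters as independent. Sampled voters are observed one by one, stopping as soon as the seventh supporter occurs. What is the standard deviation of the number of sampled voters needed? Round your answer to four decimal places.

7.7517

Y = total sampled voters until the seventh success; negative binomial with r=7, p=0.288.
SD(Y) = √[r(1−p)/p²] = √(60.088735) = 7.751692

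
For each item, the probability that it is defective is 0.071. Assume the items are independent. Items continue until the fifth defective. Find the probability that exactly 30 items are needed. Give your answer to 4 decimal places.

0.0068

Y = trial on which the fifth success occurs; negative binomial, r=5, p=0.071.
P(Y=30) = C(29,4) · p^5 · (1−p)^25
= 23751 · 1.8042e-06 · 0.15863 = 0.006798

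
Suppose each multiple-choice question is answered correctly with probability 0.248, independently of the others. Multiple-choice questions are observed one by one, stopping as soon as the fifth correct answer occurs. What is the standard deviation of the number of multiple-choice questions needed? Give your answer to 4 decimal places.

Y = total multiple-choice questions until the fifth success; negative binomial with r=5, p=0.248.
SD(Y) = √[r(1−p)/p²] = √(61.134235) = 7.818838

7.8188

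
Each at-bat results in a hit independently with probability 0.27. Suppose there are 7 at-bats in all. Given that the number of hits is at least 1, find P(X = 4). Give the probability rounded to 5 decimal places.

0.08135

X ~ Binomial(7, 0.27). Want P(X=4 | X≥1) = P(X=4) / P(X≥1).
P(X=4) = C(7,4)·0.27^4·0.73^3 = 0.0723589
P(X≥1) = 1 − 0.1104740 = 0.8895260
Ratio = 0.0723589 / 0.8895260 = 0.0813454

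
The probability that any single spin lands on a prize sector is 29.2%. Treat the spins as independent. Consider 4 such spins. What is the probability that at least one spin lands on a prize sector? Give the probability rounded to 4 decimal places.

0.7487

P(at least one) = 1 − P(none) = 1 − (1 − 0.292)^4
= 1 − 0.251266 = 0.748734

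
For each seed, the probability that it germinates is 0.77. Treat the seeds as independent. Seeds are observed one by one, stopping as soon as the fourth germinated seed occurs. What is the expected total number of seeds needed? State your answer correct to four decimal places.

Y = total seeds until the fourth success; negative binomial with r=4, p=0.77.
E[Y] = r / p = 4 / 0.77 = 5.194805

5.1948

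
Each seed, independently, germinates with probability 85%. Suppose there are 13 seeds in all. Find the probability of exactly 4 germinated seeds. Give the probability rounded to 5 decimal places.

0.00001

X ~ Binomial(n=13, p=0.85).
P(X=4) = C(13,4) · p^4 · (1−p)^9
= 715 · 0.52201 · 3.8443e-08 = 0.0000143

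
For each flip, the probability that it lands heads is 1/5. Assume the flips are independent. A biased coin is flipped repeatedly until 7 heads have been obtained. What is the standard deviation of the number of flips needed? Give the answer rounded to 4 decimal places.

11.8322

Y = total flips until the seventh success; negative binomial with r=7, p=0.20.
SD(Y) = √[r(1−p)/p²] = √(140.000000) = 11.832160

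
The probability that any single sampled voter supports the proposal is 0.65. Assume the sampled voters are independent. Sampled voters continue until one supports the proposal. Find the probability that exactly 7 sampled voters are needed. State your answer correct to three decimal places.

Geometric (trials to first success), p = 0.65.
P(Y = 7) = (1−p)^6 · p = 0.0018383 · 0.65 = 0.00119

0.001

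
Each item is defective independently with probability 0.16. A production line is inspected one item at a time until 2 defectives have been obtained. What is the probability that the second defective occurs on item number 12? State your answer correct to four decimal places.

Y = trial on which the second success occurs; negative binomial, r=2, p=0.16.
P(Y=12) = C(11,1) · p^2 · (1−p)^10
= 11 · 0.0256 · 0.1749 = 0.049252

0.0493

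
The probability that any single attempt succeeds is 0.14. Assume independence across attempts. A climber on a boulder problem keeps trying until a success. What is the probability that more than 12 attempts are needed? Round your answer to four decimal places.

0.1637

Y = number of attempts to the first success; geometric, p = 0.14.
P(Y > 12) = P(first 12 all fail) = (1−p)^12 = 0.163675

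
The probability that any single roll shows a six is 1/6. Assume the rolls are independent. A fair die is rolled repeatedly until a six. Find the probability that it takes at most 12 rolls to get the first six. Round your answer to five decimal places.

0.88784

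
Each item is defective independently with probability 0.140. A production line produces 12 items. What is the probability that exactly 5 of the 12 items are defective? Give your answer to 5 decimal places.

X ~ Binomial(n=12, p=0.14).
P(X=5) = C(12,5) · p^5 · (1−p)^7
= 792 · 5.3782e-05 · 0.34793 = 0.0148202

0.01482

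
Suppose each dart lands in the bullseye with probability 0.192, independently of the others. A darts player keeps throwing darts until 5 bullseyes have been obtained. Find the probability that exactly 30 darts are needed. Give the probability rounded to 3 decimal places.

0.030

Y = trial on which the fifth success occurs; negative binomial, r=5, p=0.192.
P(Y=30) = C(29,4) · p^5 · (1−p)^25
= 23751 · 0.00026092 · 0.0048449 = 0.03002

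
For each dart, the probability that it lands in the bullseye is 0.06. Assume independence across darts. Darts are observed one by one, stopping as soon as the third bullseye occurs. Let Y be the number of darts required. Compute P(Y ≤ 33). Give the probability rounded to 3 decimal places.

0.318

Finishing within 33 darts ⇔ at least 3 successes in the first 33. With X ~ Binomial(33, 0.06), P(Y ≤ 33) = 1 − P(X ≤ 2).
  k=0: C(33,0)·0.06^0·0.94^33 = 0.12978
  k=1: C(33,1)·0.06^1·0.94^32 = 0.27337
  k=2: C(33,2)·0.06^2·0.94^31 = 0.27919
1 − 0.68235 = 0.31765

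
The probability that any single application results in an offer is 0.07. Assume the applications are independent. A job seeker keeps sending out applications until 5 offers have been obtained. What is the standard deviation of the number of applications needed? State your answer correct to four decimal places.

30.8055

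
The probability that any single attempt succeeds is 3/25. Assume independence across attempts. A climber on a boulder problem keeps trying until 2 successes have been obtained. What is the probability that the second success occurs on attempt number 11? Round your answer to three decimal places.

0.046

Y = trial on which the second success occurs; negative binomial, r=2, p=0.12.
P(Y=11) = C(10,1) · p^2 · (1−p)^9
= 10 · 0.0144 · 0.31648 = 0.04557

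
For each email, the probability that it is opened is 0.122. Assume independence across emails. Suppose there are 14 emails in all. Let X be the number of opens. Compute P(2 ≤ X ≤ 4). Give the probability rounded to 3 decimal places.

X ~ Binomial(14, 0.122); P(2 ≤ X ≤ 4) = Σ C(14,k) p^k (1−p)^(14−k) over k:
  k=2: C(14,2)·0.122^2·0.878^12 = 0.28425
  k=3: C(14,3)·0.122^3·0.878^11 = 0.15799
  k=4: C(14,4)·0.122^4·0.878^10 = 0.06037
Total = 0.50260

0.503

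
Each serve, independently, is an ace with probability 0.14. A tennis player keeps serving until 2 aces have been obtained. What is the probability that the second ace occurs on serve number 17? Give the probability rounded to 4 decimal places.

0.0326

Y = trial on which the second success occurs; negative binomial, r=2, p=0.14.
P(Y=17) = C(16,1) · p^2 · (1−p)^15
= 16 · 0.0196 · 0.10411 = 0.032648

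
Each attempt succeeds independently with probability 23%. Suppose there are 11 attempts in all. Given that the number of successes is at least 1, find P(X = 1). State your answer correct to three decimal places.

0.196

X ~ Binomial(11, 0.23). Want P(X=1 | X≥1) = P(X=1) / P(X≥1).
P(X=1) = C(11,1)·0.23^1·0.77^10 = 0.18537
P(X≥1) = 1 − 0.05642 = 0.94358
Ratio = 0.18537 / 0.94358 = 0.19645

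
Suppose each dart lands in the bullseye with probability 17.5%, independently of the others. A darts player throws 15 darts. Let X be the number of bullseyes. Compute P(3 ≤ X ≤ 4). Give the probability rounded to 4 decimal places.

X ~ Binomial(15, 0.175); P(3 ≤ X ≤ 4) = Σ C(15,k) p^k (1−p)^(15−k) over k:
  k=3: C(15,3)·0.175^3·0.825^12 = 0.242422
  k=4: C(15,4)·0.175^4·0.825^11 = 0.154269
Total = 0.396691

0.3967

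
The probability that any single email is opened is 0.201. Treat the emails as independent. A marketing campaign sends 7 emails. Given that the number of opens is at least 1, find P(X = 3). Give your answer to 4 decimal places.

0.1462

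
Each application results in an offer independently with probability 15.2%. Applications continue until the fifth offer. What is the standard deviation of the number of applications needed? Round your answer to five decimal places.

Y = total applications until the fifth success; negative binomial with r=5, p=0.152.
SD(Y) = √[r(1−p)/p²] = √(183.5180055) = 13.5468818

13.54688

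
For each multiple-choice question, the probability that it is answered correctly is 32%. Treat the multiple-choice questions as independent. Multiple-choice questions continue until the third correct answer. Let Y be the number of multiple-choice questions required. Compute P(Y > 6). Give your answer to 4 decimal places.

0.7064

Needing more than 6 multiple-choice questions ⇔ fewer than 3 successes in the first 6. With X ~ Binomial(6, 0.32), P(Y > 6) = P(X ≤ 2).
  k=0: C(6,0)·0.32^0·0.68^6 = 0.098867
  k=1: C(6,1)·0.32^1·0.68^5 = 0.279155
  k=2: C(6,2)·0.32^2·0.68^4 = 0.328418
P(X ≤ 2) = 0.706441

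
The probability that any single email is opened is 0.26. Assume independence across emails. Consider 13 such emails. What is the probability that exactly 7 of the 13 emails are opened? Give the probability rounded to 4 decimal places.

0.0226

X ~ Binomial(n=13, p=0.26).
P(X=7) = C(13,7) · p^7 · (1−p)^6
= 1716 · 8.0318e-05 · 0.16421 = 0.022632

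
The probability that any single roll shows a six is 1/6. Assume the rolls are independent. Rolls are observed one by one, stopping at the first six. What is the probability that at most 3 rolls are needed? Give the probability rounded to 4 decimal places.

0.4213

Y = number of rolls to the first success; geometric, p = 0.166667.
P(Y ≤ 3) = 1 − (1−p)^3 = 1 − 0.578704 = 0.421296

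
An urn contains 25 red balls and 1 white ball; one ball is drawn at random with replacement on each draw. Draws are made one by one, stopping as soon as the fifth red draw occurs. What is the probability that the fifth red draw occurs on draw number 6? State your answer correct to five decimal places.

0.15806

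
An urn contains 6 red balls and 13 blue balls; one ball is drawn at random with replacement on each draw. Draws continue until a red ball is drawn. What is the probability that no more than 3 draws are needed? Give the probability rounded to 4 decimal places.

0.6797

Y = number of draws to the first success; geometric, p = 0.315789.
P(Y ≤ 3) = 1 − (1−p)^3 = 1 − 0.320309 = 0.679691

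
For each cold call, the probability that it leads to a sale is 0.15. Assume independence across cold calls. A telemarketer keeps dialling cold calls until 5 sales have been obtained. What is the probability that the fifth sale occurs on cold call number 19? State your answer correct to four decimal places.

0.0239

Y = trial on which the fifth success occurs; negative binomial, r=5, p=0.15.
P(Y=19) = C(18,4) · p^5 · (1−p)^14
= 3060 · 7.5937e-05 · 0.10277 = 0.023880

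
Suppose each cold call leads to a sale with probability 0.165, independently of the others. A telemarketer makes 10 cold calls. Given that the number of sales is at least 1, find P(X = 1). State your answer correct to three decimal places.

X ~ Binomial(10, 0.165). Want P(X=1 | X≥1) = P(X=1) / P(X≥1).
P(X=1) = C(10,1)·0.165^1·0.835^9 = 0.32558
P(X≥1) = 1 − 0.16476 = 0.83524
Ratio = 0.32558 / 0.83524 = 0.38981

0.390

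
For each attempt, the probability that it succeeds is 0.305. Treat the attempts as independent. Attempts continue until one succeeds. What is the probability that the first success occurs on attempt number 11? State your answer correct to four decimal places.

Geometric (trials to first success), p = 0.305.
P(Y = 11) = (1−p)^10 · p = 0.026293 · 0.305 = 0.008020

0.0080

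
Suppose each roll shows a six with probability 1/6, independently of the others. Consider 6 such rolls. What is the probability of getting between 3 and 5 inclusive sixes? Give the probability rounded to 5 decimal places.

X ~ Binomial(6, 0.166667); P(3 ≤ X ≤ 5) = Σ C(6,k) p^k (1−p)^(6−k) over k:
  k=3: C(6,3)·0.166667^3·0.833333^3 = 0.0535837
  k=4: C(6,4)·0.166667^4·0.833333^2 = 0.0080376
  k=5: C(6,5)·0.166667^5·0.833333^1 = 0.0006430
Total = 0.0622642

0.06226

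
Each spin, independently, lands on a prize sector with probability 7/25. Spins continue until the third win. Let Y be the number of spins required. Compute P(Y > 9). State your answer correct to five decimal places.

0.51710

Needing more than 9 spins ⇔ fewer than 3 successes in the first 9. With X ~ Binomial(9, 0.28), P(Y > 9) = P(X ≤ 2).
  k=0: C(9,0)·0.28^0·0.72^9 = 0.0519987
  k=1: C(9,1)·0.28^1·0.72^8 = 0.1819954
  k=2: C(9,2)·0.28^2·0.72^7 = 0.2831040
P(X ≤ 2) = 0.5170982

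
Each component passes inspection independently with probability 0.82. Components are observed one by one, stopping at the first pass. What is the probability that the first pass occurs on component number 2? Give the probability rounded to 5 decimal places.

0.14760

Geometric (trials to first success), p = 0.82.
P(Y = 2) = (1−p)^1 · p = 0.18 · 0.82 = 0.1476000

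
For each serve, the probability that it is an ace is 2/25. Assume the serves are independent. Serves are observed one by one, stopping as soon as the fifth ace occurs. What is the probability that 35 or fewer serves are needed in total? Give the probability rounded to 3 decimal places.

0.144

Finishing within 35 serves ⇔ at least 5 successes in the first 35. With X ~ Binomial(35, 0.08), P(Y ≤ 35) = 1 − P(X ≤ 4).
  k=0: C(35,0)·0.08^0·0.92^35 = 0.05402
  k=1: C(35,1)·0.08^1·0.92^34 = 0.16442
  k=2: C(35,2)·0.08^2·0.92^33 = 0.24305
  k=3: C(35,3)·0.08^3·0.92^32 = 0.23248
  k=4: C(35,4)·0.08^4·0.92^31 = 0.16173
1 − 0.85570 = 0.14430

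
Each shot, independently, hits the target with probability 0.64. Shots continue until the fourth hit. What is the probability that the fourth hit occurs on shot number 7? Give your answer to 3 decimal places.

0.157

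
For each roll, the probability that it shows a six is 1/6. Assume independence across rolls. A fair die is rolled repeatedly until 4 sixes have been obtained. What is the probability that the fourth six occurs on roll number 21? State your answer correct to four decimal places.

Y = trial on which the fourth success occurs; negative binomial, r=4, p=0.166667.
P(Y=21) = C(20,3) · p^4 · (1−p)^17
= 1140 · 0.0007716 · 0.045073 = 0.039648

0.0396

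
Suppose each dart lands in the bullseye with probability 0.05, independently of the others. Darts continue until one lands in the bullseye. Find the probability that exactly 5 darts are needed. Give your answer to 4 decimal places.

0.0407

Geometric (trials to first success), p = 0.05.
P(Y = 5) = (1−p)^4 · p = 0.81451 · 0.05 = 0.040725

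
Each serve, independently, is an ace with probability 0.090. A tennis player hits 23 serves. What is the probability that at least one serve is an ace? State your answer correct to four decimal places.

0.8857

P(at least one) = 1 − P(none) = 1 − (1 − 0.09)^23
= 1 − 0.114275 = 0.885725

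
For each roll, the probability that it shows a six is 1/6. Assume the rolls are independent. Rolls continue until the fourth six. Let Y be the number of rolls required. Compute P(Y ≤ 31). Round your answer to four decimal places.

0.7832

Finishing within 31 rolls ⇔ at least 4 successes in the first 31. With X ~ Binomial(31, 0.166667), P(Y ≤ 31) = 1 − P(X ≤ 3).
  k=0: C(31,0)·0.166667^0·0.833333^31 = 0.003511
  k=1: C(31,1)·0.166667^1·0.833333^30 = 0.021766
  k=2: C(31,2)·0.166667^2·0.833333^29 = 0.065297
  k=3: C(31,3)·0.166667^3·0.833333^28 = 0.126241
1 − 0.216815 = 0.783185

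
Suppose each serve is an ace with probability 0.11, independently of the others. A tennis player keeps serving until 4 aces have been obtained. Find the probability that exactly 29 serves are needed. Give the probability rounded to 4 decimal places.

Y = trial on which the fourth success occurs; negative binomial, r=4, p=0.11.
P(Y=29) = C(28,3) · p^4 · (1−p)^25
= 3276 · 0.00014641 · 0.054294 = 0.026041

0.0260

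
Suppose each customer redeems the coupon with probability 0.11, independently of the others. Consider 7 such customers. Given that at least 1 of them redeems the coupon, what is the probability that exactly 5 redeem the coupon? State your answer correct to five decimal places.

X ~ Binomial(7, 0.11). Want P(X=5 | X≥1) = P(X=5) / P(X≥1).
P(X=5) = C(7,5)·0.11^5·0.89^2 = 0.0002679
P(X≥1) = 1 − 0.4423133 = 0.5576867
Ratio = 0.0002679 / 0.5576867 = 0.0004804

0.00048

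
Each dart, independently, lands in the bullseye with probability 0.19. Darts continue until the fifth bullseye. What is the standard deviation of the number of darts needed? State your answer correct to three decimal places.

10.592

Y = total darts until the fifth success; negative binomial with r=5, p=0.19.
SD(Y) = √[r(1−p)/p²] = √(112.18837) = 10.59190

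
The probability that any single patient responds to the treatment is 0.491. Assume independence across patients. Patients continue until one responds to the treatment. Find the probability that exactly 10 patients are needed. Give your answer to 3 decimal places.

Geometric (trials to first success), p = 0.491.
P(Y = 10) = (1−p)^9 · p = 0.0022933 · 0.491 = 0.00113

0.001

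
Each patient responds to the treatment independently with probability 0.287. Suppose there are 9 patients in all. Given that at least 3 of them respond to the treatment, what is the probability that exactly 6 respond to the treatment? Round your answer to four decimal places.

X ~ Binomial(9, 0.287). Want P(X=6 | X≥3) = P(X=6) / P(X≥3).
P(X=6) = C(9,6)·0.287^6·0.713^3 = 0.017015
P(X≥3) = 1 − 0.047622 − 0.172520 − 0.277775 = 0.502083
Ratio = 0.017015 / 0.502083 = 0.033889

0.0339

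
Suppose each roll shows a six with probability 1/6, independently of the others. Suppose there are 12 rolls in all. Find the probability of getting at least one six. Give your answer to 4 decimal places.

0.8878

P(at least one) = 1 − P(none) = 1 − (1 − 0.166667)^12
= 1 − 0.112157 = 0.887843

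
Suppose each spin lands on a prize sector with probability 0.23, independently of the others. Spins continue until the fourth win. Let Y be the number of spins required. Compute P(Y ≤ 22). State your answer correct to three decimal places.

Finishing within 22 spins ⇔ at least 4 successes in the first 22. With X ~ Binomial(22, 0.23), P(Y ≤ 22) = 1 − P(X ≤ 3).
  k=0: C(22,0)·0.23^0·0.77^22 = 0.00318
  k=1: C(22,1)·0.23^1·0.77^21 = 0.02091
  k=2: C(22,2)·0.23^2·0.77^20 = 0.06560
  k=3: C(22,3)·0.23^3·0.77^19 = 0.13063
1 − 0.22032 = 0.77968

0.780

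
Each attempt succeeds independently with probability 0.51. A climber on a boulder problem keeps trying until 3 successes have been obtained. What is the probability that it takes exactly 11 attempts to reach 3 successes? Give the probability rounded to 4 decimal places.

Y = trial on which the third success occurs; negative binomial, r=3, p=0.51.
P(Y=11) = C(10,2) · p^3 · (1−p)^8
= 45 · 0.13265 · 0.0033233 = 0.019838

0.0198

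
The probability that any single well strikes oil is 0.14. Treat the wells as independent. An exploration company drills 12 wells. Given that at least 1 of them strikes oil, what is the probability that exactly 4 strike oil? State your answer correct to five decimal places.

0.06803

X ~ Binomial(12, 0.14). Want P(X=4 | X≥1) = P(X=4) / P(X≥1).
P(X=4) = C(12,4)·0.14^4·0.86^8 = 0.0568990
P(X≥1) = 1 − 0.1636746 = 0.8363254
Ratio = 0.0568990 / 0.8363254 = 0.0680346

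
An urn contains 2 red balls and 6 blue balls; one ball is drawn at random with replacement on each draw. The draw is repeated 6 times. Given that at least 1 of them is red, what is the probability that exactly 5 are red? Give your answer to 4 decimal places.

0.0053

X ~ Binomial(6, 0.25). Want P(X=5 | X≥1) = P(X=5) / P(X≥1).
P(X=5) = C(6,5)·0.25^5·0.75^1 = 0.004395
P(X≥1) = 1 − 0.177979 = 0.822021
Ratio = 0.004395 / 0.822021 = 0.005346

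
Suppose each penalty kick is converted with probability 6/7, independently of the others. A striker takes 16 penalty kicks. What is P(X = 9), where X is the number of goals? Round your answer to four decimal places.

0.0035

X ~ Binomial(n=16, p=0.857143).
P(X=9) = C(16,9) · p^9 · (1−p)^7
= 11440 · 0.24973 · 1.2143e-06 = 0.003469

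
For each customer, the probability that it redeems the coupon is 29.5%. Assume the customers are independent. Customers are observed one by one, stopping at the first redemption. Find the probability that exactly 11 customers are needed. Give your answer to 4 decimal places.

Geometric (trials to first success), p = 0.295.
P(Y = 11) = (1−p)^10 · p = 0.030331 · 0.295 = 0.008948

0.0089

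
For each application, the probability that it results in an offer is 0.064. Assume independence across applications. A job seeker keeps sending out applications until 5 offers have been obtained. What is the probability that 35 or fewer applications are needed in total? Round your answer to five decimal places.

Finishing within 35 applications ⇔ at least 5 successes in the first 35. With X ~ Binomial(35, 0.064), P(Y ≤ 35) = 1 − P(X ≤ 4).
  k=0: C(35,0)·0.064^0·0.936^35 = 0.0987767
  k=1: C(35,1)·0.064^1·0.936^34 = 0.2363888
  k=2: C(35,2)·0.064^2·0.936^33 = 0.2747767
  k=3: C(35,3)·0.064^3·0.936^32 = 0.2066697
  k=4: C(35,4)·0.064^4·0.936^31 = 0.1130501
1 − 0.9296620 = 0.0703380

0.07034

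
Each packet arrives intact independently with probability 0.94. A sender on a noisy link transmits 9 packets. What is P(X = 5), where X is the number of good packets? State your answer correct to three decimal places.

X ~ Binomial(n=9, p=0.94).
P(X=5) = C(9,5) · p^5 · (1−p)^4
= 126 · 0.7339 · 1.296e-05 = 0.00120

0.001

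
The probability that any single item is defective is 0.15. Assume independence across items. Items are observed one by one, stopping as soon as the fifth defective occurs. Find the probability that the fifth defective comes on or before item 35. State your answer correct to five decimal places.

0.61925

Finishing within 35 items ⇔ at least 5 successes in the first 35. With X ~ Binomial(35, 0.15), P(Y ≤ 35) = 1 − P(X ≤ 4).
  k=0: C(35,0)·0.15^0·0.85^35 = 0.0033858
  k=1: C(35,1)·0.15^1·0.85^34 = 0.0209123
  k=2: C(35,2)·0.15^2·0.85^33 = 0.0627370
  k=3: C(35,3)·0.15^3·0.85^32 = 0.1217837
  k=4: C(35,4)·0.15^4·0.85^31 = 0.1719299
1 − 0.3807487 = 0.6192513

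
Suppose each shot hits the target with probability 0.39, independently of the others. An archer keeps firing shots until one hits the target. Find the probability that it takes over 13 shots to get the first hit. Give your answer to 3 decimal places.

0.002

Y = number of shots to the first success; geometric, p = 0.39.
P(Y > 13) = P(first 13 all fail) = (1−p)^13 = 0.00162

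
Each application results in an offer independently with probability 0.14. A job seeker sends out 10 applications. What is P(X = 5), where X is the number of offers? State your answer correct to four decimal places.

0.0064

X ~ Binomial(n=10, p=0.14).
P(X=5) = C(10,5) · p^5 · (1−p)^5
= 252 · 5.3782e-05 · 0.47043 = 0.006376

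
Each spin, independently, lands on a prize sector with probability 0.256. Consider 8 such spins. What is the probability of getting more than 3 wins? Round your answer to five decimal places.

0.12229

X ~ Binomial(8, 0.256); P(X ≥ 4) = Σ C(8,k) p^k (1−p)^(8−k) over k:
  k=4: C(8,4)·0.256^4·0.744^4 = 0.0921191
  k=5: C(8,5)·0.256^5·0.744^3 = 0.0253575
  k=6: C(8,6)·0.256^6·0.744^2 = 0.0043626
  k=7: C(8,7)·0.256^7·0.744^1 = 0.0004289
  k=8: C(8,8)·0.256^8·0.744^0 = 0.0000184
Total = 0.1222865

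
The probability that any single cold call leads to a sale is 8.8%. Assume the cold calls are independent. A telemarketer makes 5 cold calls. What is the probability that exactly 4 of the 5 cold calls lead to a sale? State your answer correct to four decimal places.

0.0003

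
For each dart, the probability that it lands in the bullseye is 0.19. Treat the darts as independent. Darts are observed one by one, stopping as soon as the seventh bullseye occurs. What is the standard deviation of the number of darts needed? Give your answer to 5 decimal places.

12.53251

Y = total darts until the seventh success; negative binomial with r=7, p=0.19.
SD(Y) = √[r(1−p)/p²] = √(157.0637119) = 12.5325062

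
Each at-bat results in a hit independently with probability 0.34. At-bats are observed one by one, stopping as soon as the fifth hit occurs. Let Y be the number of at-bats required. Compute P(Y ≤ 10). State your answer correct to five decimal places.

Finishing within 10 at-bats ⇔ at least 5 successes in the first 10. With X ~ Binomial(10, 0.34), P(Y ≤ 10) = 1 − P(X ≤ 4).
  k=0: C(10,0)·0.34^0·0.66^10 = 0.0156834
  k=1: C(10,1)·0.34^1·0.66^9 = 0.0807931
  k=2: C(10,2)·0.34^2·0.66^8 = 0.1872931
  k=3: C(10,3)·0.34^3·0.66^7 = 0.2572916
  k=4: C(10,4)·0.34^4·0.66^6 = 0.2319522
1 − 0.7730134 = 0.2269866

0.22699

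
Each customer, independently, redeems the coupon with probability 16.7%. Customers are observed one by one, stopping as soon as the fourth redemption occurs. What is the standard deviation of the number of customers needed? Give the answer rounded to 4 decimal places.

Y = total customers until the fourth success; negative binomial with r=4, p=0.167.
SD(Y) = √[r(1−p)/p²] = √(119.473628) = 10.930399

10.9304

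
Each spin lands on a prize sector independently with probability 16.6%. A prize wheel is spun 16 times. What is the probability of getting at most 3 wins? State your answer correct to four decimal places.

X ~ Binomial(16, 0.166); P(X ≤ 3) = Σ C(16,k) p^k (1−p)^(16−k) over k:
  k=0: C(16,0)·0.166^0·0.834^16 = 0.054784
  k=1: C(16,1)·0.166^1·0.834^15 = 0.174469
  k=2: C(16,2)·0.166^2·0.834^14 = 0.260449
  k=3: C(16,3)·0.166^3·0.834^13 = 0.241920
Total = 0.731622

0.7316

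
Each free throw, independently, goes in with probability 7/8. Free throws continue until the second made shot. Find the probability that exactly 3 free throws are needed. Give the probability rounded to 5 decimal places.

0.19141

Y = trial on which the second success occurs; negative binomial, r=2, p=0.875.
P(Y=3) = C(2,1) · p^2 · (1−p)^1
= 2 · 0.76562 · 0.125 = 0.1914062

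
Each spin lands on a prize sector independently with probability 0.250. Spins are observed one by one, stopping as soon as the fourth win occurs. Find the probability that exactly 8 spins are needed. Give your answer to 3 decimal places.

0.043

Y = trial on which the fourth success occurs; negative binomial, r=4, p=0.25.
P(Y=8) = C(7,3) · p^4 · (1−p)^4
= 35 · 0.0039062 · 0.31641 = 0.04326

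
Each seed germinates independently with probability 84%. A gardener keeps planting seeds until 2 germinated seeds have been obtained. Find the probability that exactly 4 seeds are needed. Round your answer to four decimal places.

Y = trial on which the second success occurs; negative binomial, r=2, p=0.84.
P(Y=4) = C(3,1) · p^2 · (1−p)^2
= 3 · 0.7056 · 0.0256 = 0.054190

0.0542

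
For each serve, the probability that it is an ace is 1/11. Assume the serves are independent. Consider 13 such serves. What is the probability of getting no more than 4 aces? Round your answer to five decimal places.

0.99572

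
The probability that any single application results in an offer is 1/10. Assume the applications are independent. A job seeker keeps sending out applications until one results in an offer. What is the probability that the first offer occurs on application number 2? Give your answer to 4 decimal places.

Geometric (trials to first success), p = 0.10.
P(Y = 2) = (1−p)^1 · p = 0.9 · 0.10 = 0.090000

0.0900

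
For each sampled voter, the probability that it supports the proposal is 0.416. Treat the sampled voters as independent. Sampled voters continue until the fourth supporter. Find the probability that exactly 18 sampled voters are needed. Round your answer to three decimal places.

0.011

Y = trial on which the fourth success occurs; negative binomial, r=4, p=0.416.
P(Y=18) = C(17,3) · p^4 · (1−p)^14
= 680 · 0.029948 · 0.00053676 = 0.01093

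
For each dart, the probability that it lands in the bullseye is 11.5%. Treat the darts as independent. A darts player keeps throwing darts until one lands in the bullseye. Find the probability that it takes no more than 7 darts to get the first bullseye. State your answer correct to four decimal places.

Y = number of darts to the first success; geometric, p = 0.115.
P(Y ≤ 7) = 1 − (1−p)^7 = 1 − 0.425209 = 0.574791

0.5748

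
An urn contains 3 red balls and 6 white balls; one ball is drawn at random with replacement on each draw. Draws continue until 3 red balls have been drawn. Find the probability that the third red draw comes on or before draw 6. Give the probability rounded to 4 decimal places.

0.3196

Finishing within 6 draws ⇔ at least 3 successes in the first 6. With X ~ Binomial(6, 0.333333), P(Y ≤ 6) = 1 − P(X ≤ 2).
  k=0: C(6,0)·0.333333^0·0.666667^6 = 0.087791
  k=1: C(6,1)·0.333333^1·0.666667^5 = 0.263374
  k=2: C(6,2)·0.333333^2·0.666667^4 = 0.329218
1 − 0.680384 = 0.319616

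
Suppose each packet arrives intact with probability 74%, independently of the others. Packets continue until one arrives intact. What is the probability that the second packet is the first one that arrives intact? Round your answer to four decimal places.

Geometric (trials to first success), p = 0.74.
P(Y = 2) = (1−p)^1 · p = 0.26 · 0.74 = 0.192400

0.1924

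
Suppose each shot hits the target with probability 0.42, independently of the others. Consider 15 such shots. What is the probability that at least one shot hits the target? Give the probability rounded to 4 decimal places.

P(at least one) = 1 − P(none) = 1 − (1 − 0.42)^15
= 1 − 0.000283 = 0.999717

0.9997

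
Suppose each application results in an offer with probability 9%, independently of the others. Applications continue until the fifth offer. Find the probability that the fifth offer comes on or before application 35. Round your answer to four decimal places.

Finishing within 35 applications ⇔ at least 5 successes in the first 35. With X ~ Binomial(35, 0.09), P(Y ≤ 35) = 1 − P(X ≤ 4).
  k=0: C(35,0)·0.09^0·0.91^35 = 0.036851
  k=1: C(35,1)·0.09^1·0.91^34 = 0.127561
  k=2: C(35,2)·0.09^2·0.91^33 = 0.214471
  k=3: C(35,3)·0.09^3·0.91^32 = 0.233325
  k=4: C(35,4)·0.09^4·0.91^31 = 0.184609
1 − 0.796817 = 0.203183

0.2032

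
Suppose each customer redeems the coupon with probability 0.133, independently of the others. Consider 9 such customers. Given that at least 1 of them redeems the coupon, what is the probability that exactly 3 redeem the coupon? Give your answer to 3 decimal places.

0.116

X ~ Binomial(9, 0.133). Want P(X=3 | X≥1) = P(X=3) / P(X≥1).
P(X=3) = C(9,3)·0.133^3·0.867^6 = 0.08394
P(X≥1) = 1 − 0.27680 = 0.72320
Ratio = 0.08394 / 0.72320 = 0.11606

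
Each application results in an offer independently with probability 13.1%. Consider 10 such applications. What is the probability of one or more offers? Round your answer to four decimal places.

P(at least one) = 1 − P(none) = 1 − (1 − 0.131)^10
= 1 − 0.245583 = 0.754417

0.7544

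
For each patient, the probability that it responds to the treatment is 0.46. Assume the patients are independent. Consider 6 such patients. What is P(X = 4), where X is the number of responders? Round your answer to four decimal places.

0.1958

X ~ Binomial(n=6, p=0.46).
P(X=4) = C(6,4) · p^4 · (1−p)^2
= 15 · 0.044775 · 0.2916 = 0.195844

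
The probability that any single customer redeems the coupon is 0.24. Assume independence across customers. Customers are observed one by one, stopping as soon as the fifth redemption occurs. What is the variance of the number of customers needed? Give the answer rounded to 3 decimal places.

65.972

Y = total customers until the fifth success; negative binomial with r=5, p=0.24.
Var(Y) = r(1−p)/p² = 5·0.76 / 0.24² = 65.97222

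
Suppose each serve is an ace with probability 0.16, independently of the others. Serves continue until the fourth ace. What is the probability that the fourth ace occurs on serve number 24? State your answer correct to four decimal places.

Y = trial on which the fourth success occurs; negative binomial, r=4, p=0.16.
P(Y=24) = C(23,3) · p^4 · (1−p)^20
= 1771 · 0.00065536 · 0.03059 = 0.035505

0.0355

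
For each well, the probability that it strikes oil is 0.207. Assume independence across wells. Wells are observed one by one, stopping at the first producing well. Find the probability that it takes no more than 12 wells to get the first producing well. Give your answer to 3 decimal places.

0.938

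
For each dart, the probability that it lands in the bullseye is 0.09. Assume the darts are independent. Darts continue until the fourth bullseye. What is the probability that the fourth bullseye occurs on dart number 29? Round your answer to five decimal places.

0.02034

Y = trial on which the fourth success occurs; negative binomial, r=4, p=0.09.
P(Y=29) = C(28,3) · p^4 · (1−p)^25
= 3276 · 6.561e-05 · 0.094631 = 0.0203399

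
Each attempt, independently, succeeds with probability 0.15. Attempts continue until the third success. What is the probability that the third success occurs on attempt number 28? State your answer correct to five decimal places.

0.02037

Y = trial on which the third success occurs; negative binomial, r=3, p=0.15.
P(Y=28) = C(27,2) · p^3 · (1−p)^25
= 351 · 0.003375 · 0.017198 = 0.0203730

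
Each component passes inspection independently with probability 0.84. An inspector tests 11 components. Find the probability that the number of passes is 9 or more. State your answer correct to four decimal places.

X ~ Binomial(11, 0.84); P(X ≥ 9) = Σ C(11,k) p^k (1−p)^(11−k) over k:
  k=9: C(11,9)·0.84^9·0.16^2 = 0.293168
  k=10: C(11,10)·0.84^10·0.16^1 = 0.307826
  k=11: C(11,11)·0.84^11·0.16^0 = 0.146917
Total = 0.747911

0.7479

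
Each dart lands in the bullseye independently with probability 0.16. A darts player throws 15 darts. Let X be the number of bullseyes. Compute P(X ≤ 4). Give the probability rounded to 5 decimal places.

0.92221

X ~ Binomial(15, 0.16); P(X ≤ 4) = Σ C(15,k) p^k (1−p)^(15−k) over k:
  k=0: C(15,0)·0.16^0·0.84^15 = 0.0731458
  k=1: C(15,1)·0.16^1·0.84^14 = 0.2089880
  k=2: C(15,2)·0.16^2·0.84^13 = 0.2786506
  k=3: C(15,3)·0.16^3·0.84^12 = 0.2299973
  k=4: C(15,4)·0.16^4·0.84^11 = 0.1314270
Total = 0.9222087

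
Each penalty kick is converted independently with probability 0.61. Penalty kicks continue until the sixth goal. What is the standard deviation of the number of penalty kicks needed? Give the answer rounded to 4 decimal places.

2.5077

Y = total penalty kicks until the sixth success; negative binomial with r=6, p=0.61.
SD(Y) = √[r(1−p)/p²] = √(6.288632) = 2.507715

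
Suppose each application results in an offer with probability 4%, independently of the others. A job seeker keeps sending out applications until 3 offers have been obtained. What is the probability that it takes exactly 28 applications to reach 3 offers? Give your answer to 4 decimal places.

0.0081

Y = trial on which the third success occurs; negative binomial, r=3, p=0.04.
P(Y=28) = C(27,2) · p^3 · (1−p)^25
= 351 · 6.4e-05 · 0.3604 = 0.008096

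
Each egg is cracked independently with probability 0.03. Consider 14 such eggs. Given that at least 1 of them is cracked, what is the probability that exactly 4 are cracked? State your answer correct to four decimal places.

0.0017

X ~ Binomial(14, 0.03). Want P(X=4 | X≥1) = P(X=4) / P(X≥1).
P(X=4) = C(14,4)·0.03^4·0.97^10 = 0.000598
P(X≥1) = 1 − 0.652836 = 0.347164
Ratio = 0.000598 / 0.347164 = 0.001722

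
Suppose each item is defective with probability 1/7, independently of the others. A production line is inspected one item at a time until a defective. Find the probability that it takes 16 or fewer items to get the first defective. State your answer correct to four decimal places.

Y = number of items to the first success; geometric, p = 0.142857.
P(Y ≤ 16) = 1 − (1−p)^16 = 1 − 0.084889 = 0.915111

0.9151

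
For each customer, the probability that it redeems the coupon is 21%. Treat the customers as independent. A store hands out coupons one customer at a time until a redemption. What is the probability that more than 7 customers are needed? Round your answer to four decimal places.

Y = number of customers to the first success; geometric, p = 0.21.
P(Y > 7) = P(first 7 all fail) = (1−p)^7 = 0.192039

0.1920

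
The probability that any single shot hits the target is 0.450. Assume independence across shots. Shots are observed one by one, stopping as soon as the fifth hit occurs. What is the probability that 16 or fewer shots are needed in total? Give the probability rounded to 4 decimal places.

Finishing within 16 shots ⇔ at least 5 successes in the first 16. With X ~ Binomial(16, 0.45), P(Y ≤ 16) = 1 − P(X ≤ 4).
  k=0: C(16,0)·0.45^0·0.55^16 = 0.000070
  k=1: C(16,1)·0.45^1·0.55^15 = 0.000918
  k=2: C(16,2)·0.45^2·0.55^14 = 0.005632
  k=3: C(16,3)·0.45^3·0.55^13 = 0.021505
  k=4: C(16,4)·0.45^4·0.55^12 = 0.057184
1 − 0.085309 = 0.914691

0.9147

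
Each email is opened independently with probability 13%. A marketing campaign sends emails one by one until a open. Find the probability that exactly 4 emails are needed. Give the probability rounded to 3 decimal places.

Geometric (trials to first success), p = 0.13.
P(Y = 4) = (1−p)^3 · p = 0.6585 · 0.13 = 0.08561

0.086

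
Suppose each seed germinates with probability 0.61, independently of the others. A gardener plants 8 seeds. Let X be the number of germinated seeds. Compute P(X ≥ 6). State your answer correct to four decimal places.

X ~ Binomial(8, 0.61); P(X ≥ 6) = Σ C(8,k) p^k (1−p)^(8−k) over k:
  k=6: C(8,6)·0.61^6·0.39^2 = 0.219415
  k=7: C(8,7)·0.61^7·0.39^1 = 0.098054
  k=8: C(8,8)·0.61^8·0.39^0 = 0.019171
Total = 0.336639

0.3366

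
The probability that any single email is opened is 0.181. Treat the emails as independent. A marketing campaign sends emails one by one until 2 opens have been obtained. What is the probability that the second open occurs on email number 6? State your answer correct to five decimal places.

0.07370

Y = trial on which the second success occurs; negative binomial, r=2, p=0.181.
P(Y=6) = C(5,1) · p^2 · (1−p)^4
= 5 · 0.032761 · 0.44992 = 0.0736992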